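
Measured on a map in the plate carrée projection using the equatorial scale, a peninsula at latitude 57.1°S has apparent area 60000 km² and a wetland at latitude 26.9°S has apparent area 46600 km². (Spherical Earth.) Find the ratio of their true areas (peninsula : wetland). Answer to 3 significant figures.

Plate carrée has h = 1 and k = sec φ, giving areal scale sec φ; true area = (apparent area) · cos φ.
True area of peninsula: 60000 × cos(57.1°) = 60000 × 0.5432 = 32590 km².
True area of wetland: 46600 × cos(26.9°) = 46600 × 0.8918 = 41560 km².
Ratio = 32590 / 41560 ≈ 0.784.

0.784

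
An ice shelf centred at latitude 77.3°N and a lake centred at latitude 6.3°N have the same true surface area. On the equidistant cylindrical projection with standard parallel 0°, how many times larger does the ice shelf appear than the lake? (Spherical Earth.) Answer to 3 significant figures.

4.52

In the plate carrée (x = Rλ, y = Rφ), meridians are true-scale (h = 1) and parallels are stretched by k = sec φ.
Areal scale at 77.3°: h·k = 1.000 × 4.549 = 4.549.
Areal scale at 6.3°: h·k = 1.000 × 1.006 = 1.006.
Ratio = 4.549/1.006 ≈ 4.52.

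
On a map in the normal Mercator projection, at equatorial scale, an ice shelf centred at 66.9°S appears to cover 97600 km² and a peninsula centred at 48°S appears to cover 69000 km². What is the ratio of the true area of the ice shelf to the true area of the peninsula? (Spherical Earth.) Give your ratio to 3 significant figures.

0.486

Since Mercator area scale is 1/cos²φ, the true area equals the apparent area multiplied by cos²φ.
True area of ice shelf: 97600 × cos²(66.9°) = 97600 × 0.1539 = 15020 km².
True area of peninsula: 69000 × cos²(48°) = 69000 × 0.4477 = 30890 km².
Ratio = 15020 / 30890 ≈ 0.486.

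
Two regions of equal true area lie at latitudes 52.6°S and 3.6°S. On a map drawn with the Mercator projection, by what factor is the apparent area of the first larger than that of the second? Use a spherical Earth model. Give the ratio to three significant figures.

Mercator is conformal with k = sec φ, so areal scale = k² = sec²φ.
At 52.6°: sec²(52.6°) = 1/0.6074² = 2.711.
At 3.6°: sec²(3.6°) = 1/0.9980² = 1.004.
Ratio = 2.711/1.004 = cos²(3.6°)/cos²(52.6°) ≈ 2.70.

2.70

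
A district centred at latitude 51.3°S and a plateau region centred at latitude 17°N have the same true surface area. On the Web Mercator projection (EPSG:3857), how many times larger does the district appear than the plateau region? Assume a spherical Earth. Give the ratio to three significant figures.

On Mercator, area is exaggerated by sec²φ = 1/cos²φ.
At 51.3°: sec²(51.3°) = 1/0.6252² = 2.558.
At 17°: sec²(17°) = 1/0.9563² = 1.093.
Ratio = 2.558/1.093 = cos²(17°)/cos²(51.3°) ≈ 2.34.

2.34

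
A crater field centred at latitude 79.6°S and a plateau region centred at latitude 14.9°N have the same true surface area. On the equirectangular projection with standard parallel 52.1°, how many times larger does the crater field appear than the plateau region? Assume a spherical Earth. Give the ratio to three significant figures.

5.35

In the equirectangular projection with standard parallel φ₀ = 52.1° (x = Rλ cos φ₀, y = Rφ), meridians are true-scale (h = 1) and the parallel scale is k = cos φ₀ / cos φ.
Areal scale at 79.6°: h·k = 1.000 × 3.403 = 3.403.
Areal scale at 14.9°: h·k = 1.000 × 0.6357 = 0.6357.
Ratio = 3.403/0.6357 ≈ 5.35.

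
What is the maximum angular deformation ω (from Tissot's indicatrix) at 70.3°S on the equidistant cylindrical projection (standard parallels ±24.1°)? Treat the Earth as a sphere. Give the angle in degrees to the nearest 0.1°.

54.9°

In the equirectangular projection with standard parallel φ₀ = 24.1° (x = Rλ cos φ₀, y = Rφ), meridians are true-scale (h = 1) and the parallel scale is k = cos φ₀ / cos φ.
At 70.3°: h = 1.000, k = 2.708; principal scales a = 2.708, b = 1.000.
sin(ω/2) = (a − b)/(a + b) = 1.708/3.708 = 0.4606, so ω = 2 arcsin(0.4606) ≈ 54.9°.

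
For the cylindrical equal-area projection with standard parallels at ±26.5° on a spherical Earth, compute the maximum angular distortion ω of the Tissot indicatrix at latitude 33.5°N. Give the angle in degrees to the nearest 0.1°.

For cylindrical equal-area with standard parallel φ₀, h = cos φ / cos φ₀ and k = cos φ₀ / cos φ, so h·k = 1.
At 33.5°: h = 0.9318, k = 1.073; principal scales a = 1.073, b = 0.9318.
sin(ω/2) = (a − b)/(a + b) = 0.1414/2.005 = 0.07054, so ω = 2 arcsin(0.07054) ≈ 8.1°.

8.1°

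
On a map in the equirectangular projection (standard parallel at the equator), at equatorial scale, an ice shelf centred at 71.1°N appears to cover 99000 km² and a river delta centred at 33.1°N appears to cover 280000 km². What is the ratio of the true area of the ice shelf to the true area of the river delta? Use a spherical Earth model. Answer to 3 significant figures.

0.137

Plate carrée has h = 1 and k = sec φ, giving areal scale sec φ; true area = (apparent area) · cos φ.
True area of ice shelf: 99000 × cos(71.1°) = 99000 × 0.3239 = 32070 km².
True area of river delta: 280000 × cos(33.1°) = 280000 × 0.8377 = 234600 km².
Ratio = 32070 / 234600 ≈ 0.137.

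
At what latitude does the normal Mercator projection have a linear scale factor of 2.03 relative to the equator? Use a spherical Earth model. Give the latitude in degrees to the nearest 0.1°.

Mercator scale is k = sec φ = 1/cos φ.
1/cos φ = 2.03  ⇒  cos φ = 0.4926  ⇒  φ = arccos(0.4926) ≈ 60.5°.

60.5°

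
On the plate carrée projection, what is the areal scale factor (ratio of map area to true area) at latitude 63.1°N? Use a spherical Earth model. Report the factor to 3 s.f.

Plate carrée maps x = Rλ, y = Rφ. The meridian scale is h = 1 and the parallel scale is k = 1/cos φ = sec φ.
Areal scale = h·k = 1 × sec φ; at 63.1°, h = 1.000, k = 2.210, so h·k = 2.210.

2.21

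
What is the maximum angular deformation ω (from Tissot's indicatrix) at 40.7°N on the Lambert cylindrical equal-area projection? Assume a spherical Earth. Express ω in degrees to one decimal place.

The Lambert cylindrical equal-area projection is the cylindrical equal-area projection with its standard parallel at the equator (φ₀ = 0). For cylindrical equal-area with standard parallel φ₀, h = cos φ / cos φ₀ and k = cos φ₀ / cos φ, so h·k = 1.
At 40.7°: h = 0.7581, k = 1.319; principal scales a = 1.319, b = 0.7581.
sin(ω/2) = (a − b)/(a + b) = 0.5609/2.077 = 0.2700, so ω = 2 arcsin(0.2700) ≈ 31.3°.

31.3°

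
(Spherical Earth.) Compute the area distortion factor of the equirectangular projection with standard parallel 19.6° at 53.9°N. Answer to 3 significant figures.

1.60

In the equirectangular projection with standard parallel φ₀ = 19.6° (x = Rλ cos φ₀, y = Rφ), meridians are true-scale (h = 1) and the parallel scale is k = cos φ₀ / cos φ.
Areal scale = h·k = 1 × cos φ₀ / cos φ; at 53.9°, h = 1.000, k = 1.599, so h·k = 1.599.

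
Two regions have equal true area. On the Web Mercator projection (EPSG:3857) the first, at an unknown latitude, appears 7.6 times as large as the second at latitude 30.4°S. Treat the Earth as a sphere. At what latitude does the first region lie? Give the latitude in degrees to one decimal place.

71.8°

Mercator areal scale is sec²φ, so apparent-area ratio = sec²φ₁ / sec²φ₂ = cos²φ₂ / cos²φ₁.
cos²φ₂ / cos²φ₁ = 7.6  ⇒  cos φ₁ = cos 30.4° / √7.6 = 0.8625/2.757 = 0.3129.
φ₁ = arccos(0.3129) ≈ 71.8°.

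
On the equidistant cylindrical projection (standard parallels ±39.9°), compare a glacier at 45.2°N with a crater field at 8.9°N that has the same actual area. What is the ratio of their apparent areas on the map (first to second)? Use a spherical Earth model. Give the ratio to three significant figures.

1.40

With standard parallel φ₀ = 39.9°, the equirectangular projection gives x = Rλ cos φ₀, y = Rφ, so h = 1 and k = cos 39.9° / cos φ.
Areal scale at 45.2°: h·k = 1.000 × 1.089 = 1.089.
Areal scale at 8.9°: h·k = 1.000 × 0.7765 = 0.7765.
Ratio = 1.089/0.7765 ≈ 1.40.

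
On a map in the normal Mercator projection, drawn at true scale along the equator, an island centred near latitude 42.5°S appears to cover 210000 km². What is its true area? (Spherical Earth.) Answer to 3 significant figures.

114000 km²

For Mercator, h = k = sec φ (a conformal cylindrical projection has a single point scale, 1/cos φ).
Areal scale = k² = sec²φ = 1/cos²(42.5°) = 1/0.7373² = 1.840.
True area = apparent / (areal scale) = 210000 / 1.840 ≈ 114000 km².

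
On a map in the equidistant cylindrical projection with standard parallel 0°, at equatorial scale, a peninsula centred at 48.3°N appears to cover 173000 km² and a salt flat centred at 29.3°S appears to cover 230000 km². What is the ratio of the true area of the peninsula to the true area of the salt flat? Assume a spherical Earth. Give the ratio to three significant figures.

0.574

On the plate carrée, areal scale = h·k = 1 × sec φ, so true area = apparent × cos φ.
True area of peninsula: 173000 × cos(48.3°) = 173000 × 0.6652 = 115100 km².
True area of salt flat: 230000 × cos(29.3°) = 230000 × 0.8721 = 200600 km².
Ratio = 115100 / 200600 ≈ 0.574.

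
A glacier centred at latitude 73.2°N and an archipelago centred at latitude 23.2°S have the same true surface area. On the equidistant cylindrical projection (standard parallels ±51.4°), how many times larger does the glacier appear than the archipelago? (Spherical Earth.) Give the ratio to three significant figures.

3.18

With standard parallel φ₀ = 51.4°, the equirectangular projection gives x = Rλ cos φ₀, y = Rφ, so h = 1 and k = cos 51.4° / cos φ.
Areal scale at 73.2°: h·k = 1.000 × 2.159 = 2.159.
Areal scale at 23.2°: h·k = 1.000 × 0.6788 = 0.6788.
Ratio = 2.159/0.6788 ≈ 3.18.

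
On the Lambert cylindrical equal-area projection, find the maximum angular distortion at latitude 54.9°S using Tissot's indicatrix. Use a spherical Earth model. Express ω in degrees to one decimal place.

The Lambert cylindrical equal-area projection is the cylindrical equal-area projection with its standard parallel at the equator (φ₀ = 0). Cylindrical equal-area (φ₀ = 0°): h = cos φ / cos 0° along meridians, k = cos 0° / cos φ along parallels; h·k = 1.
At 54.9°: h = 0.5750, k = 1.739; principal scales a = 1.739, b = 0.5750.
sin(ω/2) = (a − b)/(a + b) = 1.164/2.314 = 0.5030, so ω = 2 arcsin(0.5030) ≈ 60.4°.

60.4°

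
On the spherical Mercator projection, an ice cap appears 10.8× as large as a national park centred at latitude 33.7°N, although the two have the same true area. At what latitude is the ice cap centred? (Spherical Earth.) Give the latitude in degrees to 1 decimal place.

On Mercator, (apparent₁)/(apparent₂) = sec²φ₁ / sec²φ₂ when true areas are equal.
cos²φ₂ / cos²φ₁ = 10.8  ⇒  cos φ₁ = cos 33.7° / √10.8 = 0.8320/3.286 = 0.2532.
φ₁ = arccos(0.2532) ≈ 75.3°.

75.3°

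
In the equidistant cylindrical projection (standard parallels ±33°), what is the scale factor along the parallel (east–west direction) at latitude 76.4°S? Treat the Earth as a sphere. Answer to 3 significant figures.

The equidistant cylindrical projection with φ₀ = 33° has h = 1 (meridians true) and k = cos φ₀ / cos φ along parallels.
k = cos 33° / cos 76.4° = 0.8387/0.2351 = 3.567.

3.57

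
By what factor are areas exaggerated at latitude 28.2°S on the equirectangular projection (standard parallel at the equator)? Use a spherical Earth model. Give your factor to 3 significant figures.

1.13

For the equirectangular projection with φ₀ = 0 (plate carrée), h = 1 along meridians and k = sec φ along parallels.
Areal scale = h·k = 1 × sec φ; at 28.2°, h = 1.000, k = 1.135, so h·k = 1.135.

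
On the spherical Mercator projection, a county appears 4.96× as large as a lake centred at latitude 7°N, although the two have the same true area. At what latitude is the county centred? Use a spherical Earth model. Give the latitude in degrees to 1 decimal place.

For equal true areas on Mercator, apparent areas scale as sec²φ, so the ratio is cos²φ₂ / cos²φ₁.
cos²φ₂ / cos²φ₁ = 4.96  ⇒  cos φ₁ = cos 7° / √4.96 = 0.9925/2.227 = 0.4457.
φ₁ = arccos(0.4457) ≈ 63.5°.

63.5°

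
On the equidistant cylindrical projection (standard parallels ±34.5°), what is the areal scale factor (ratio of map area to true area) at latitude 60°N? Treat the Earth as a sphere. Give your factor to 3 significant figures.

1.65

With standard parallel φ₀ = 34.5°, the equirectangular projection gives x = Rλ cos φ₀, y = Rφ, so h = 1 and k = cos 34.5° / cos φ.
Areal scale = h·k = 1 × cos φ₀ / cos φ; at 60°, h = 1.000, k = 1.648, so h·k = 1.648.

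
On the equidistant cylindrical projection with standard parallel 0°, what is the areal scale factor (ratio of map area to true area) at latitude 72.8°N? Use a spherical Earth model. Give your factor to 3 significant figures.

In the plate carrée (x = Rλ, y = Rφ), meridians are true-scale (h = 1) and parallels are stretched by k = sec φ.
Areal scale = h·k = 1 × sec φ; at 72.8°, h = 1.000, k = 3.382, so h·k = 3.382.

3.38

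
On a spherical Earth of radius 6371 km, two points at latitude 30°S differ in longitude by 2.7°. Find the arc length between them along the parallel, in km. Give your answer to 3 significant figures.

Arc length along a parallel = R cos φ · Δλ (with Δλ in radians).
= 6371 × cos 30° × (2.7° × π/180) = 6371 × 0.8660 × 0.04712 ≈ 260 km.

260 km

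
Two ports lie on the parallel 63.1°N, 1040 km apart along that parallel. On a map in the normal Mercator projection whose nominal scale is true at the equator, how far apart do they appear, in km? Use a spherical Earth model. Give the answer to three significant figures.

For Mercator, h = k = sec φ (a conformal cylindrical projection has a single point scale, 1/cos φ).
Along the parallel, k = sec 63.1° = 1/0.4524 = 2.210.
Map distance = 1040 × 2.210 ≈ 2300 km.

2300 km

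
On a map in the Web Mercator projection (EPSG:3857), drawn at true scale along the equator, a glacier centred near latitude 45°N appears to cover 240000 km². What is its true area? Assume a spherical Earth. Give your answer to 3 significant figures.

120000 km²

The Mercator projection is conformal; its linear scale factor is the same in every direction and equals sec φ = 1/cos φ.
Areal scale = k² = sec²φ = 1/cos²(45°) = 1/0.7071² = 2.000.
True area = apparent / (areal scale) = 240000 / 2.000 ≈ 120000 km².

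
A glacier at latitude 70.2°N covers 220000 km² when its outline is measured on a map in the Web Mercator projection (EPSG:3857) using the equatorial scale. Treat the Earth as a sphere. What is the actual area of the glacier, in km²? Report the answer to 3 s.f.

For Mercator, h = k = sec φ (a conformal cylindrical projection has a single point scale, 1/cos φ).
Areal scale = k² = sec²φ = 1/cos²(70.2°) = 1/0.3387² = 8.715.
True area = apparent / (areal scale) = 220000 / 8.715 ≈ 25200 km².

25200 km²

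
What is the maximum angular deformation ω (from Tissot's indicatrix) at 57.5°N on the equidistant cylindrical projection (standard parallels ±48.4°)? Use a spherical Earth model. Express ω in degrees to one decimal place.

12.1°

With standard parallel φ₀ = 48.4°, the equirectangular projection gives x = Rλ cos φ₀, y = Rφ, so h = 1 and k = cos 48.4° / cos φ.
At 57.5°: h = 1.000, k = 1.236; principal scales a = 1.236, b = 1.000.
sin(ω/2) = (a − b)/(a + b) = 0.2357/2.236 = 0.1054, so ω = 2 arcsin(0.1054) ≈ 12.1°.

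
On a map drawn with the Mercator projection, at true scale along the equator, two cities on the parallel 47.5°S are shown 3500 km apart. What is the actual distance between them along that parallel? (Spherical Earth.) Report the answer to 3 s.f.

2360 km

Mercator is conformal, so the point scale is isotropic: h = k = sec φ = 1/cos φ.
Along the parallel at 47.5°, map distances are exaggerated by k = sec 47.5° = 1.480.
True distance = 3500 / 1.480 = 3500 × cos 47.5° ≈ 2360 km.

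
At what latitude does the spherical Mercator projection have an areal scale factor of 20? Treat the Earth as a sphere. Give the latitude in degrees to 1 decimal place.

Mercator areal scale is sec²φ.
sec²φ = 20  ⇒  cos²φ = 0.05000  ⇒  cos φ = 0.2236.
φ = arccos(0.2236) ≈ 77.1°.

77.1°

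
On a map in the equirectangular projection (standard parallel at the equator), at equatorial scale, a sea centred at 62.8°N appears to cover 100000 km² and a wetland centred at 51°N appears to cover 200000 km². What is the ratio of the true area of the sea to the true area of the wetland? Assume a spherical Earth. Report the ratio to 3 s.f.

0.363

On the plate carrée, areal scale = h·k = 1 × sec φ, so true area = apparent × cos φ.
True area of sea: 100000 × cos(62.8°) = 100000 × 0.4571 = 45710 km².
True area of wetland: 200000 × cos(51°) = 200000 × 0.6293 = 125900 km².
Ratio = 45710 / 125900 ≈ 0.363.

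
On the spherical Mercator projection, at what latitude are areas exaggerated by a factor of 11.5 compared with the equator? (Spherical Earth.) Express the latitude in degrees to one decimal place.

Mercator areal scale is sec²φ.
sec²φ = 11.5  ⇒  cos²φ = 0.08696  ⇒  cos φ = 0.2949.
φ = arccos(0.2949) ≈ 72.8°.

72.8°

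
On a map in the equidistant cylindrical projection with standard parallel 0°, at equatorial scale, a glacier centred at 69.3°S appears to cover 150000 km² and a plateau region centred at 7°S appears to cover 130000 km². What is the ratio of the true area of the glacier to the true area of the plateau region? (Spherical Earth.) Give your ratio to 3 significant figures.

0.411

On the plate carrée, areal scale = h·k = 1 × sec φ, so true area = apparent × cos φ.
True area of glacier: 150000 × cos(69.3°) = 150000 × 0.3535 = 53020 km².
True area of plateau region: 130000 × cos(7°) = 130000 × 0.9925 = 129000 km².
Ratio = 53020 / 129000 ≈ 0.411.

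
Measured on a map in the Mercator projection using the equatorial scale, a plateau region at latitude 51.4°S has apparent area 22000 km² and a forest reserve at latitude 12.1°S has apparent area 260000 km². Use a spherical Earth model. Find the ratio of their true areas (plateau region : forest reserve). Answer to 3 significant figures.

On Mercator the areal scale is sec²φ, so true area = apparent × cos²φ.
True area of plateau region: 22000 × cos²(51.4°) = 22000 × 0.3892 = 8563 km².
True area of forest reserve: 260000 × cos²(12.1°) = 260000 × 0.9561 = 248600 km².
Ratio = 8563 / 248600 ≈ 0.0344.

0.0344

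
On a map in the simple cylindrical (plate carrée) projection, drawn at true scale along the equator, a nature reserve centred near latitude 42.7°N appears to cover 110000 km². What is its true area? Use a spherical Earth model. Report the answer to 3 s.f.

80800 km²

Plate carrée maps x = Rλ, y = Rφ. The meridian scale is h = 1 and the parallel scale is k = 1/cos φ = sec φ.
Areal scale = h·k = 1 × sec φ; at 42.7°, h = 1.000, k = 1.361, so h·k = 1.361.
True area = apparent / (areal scale) = 110000 / 1.361 ≈ 80800 km².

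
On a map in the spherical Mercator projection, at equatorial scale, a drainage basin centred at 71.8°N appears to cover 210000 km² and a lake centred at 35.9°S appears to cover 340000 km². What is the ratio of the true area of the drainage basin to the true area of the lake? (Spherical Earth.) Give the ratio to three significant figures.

0.0918

Mercator's areal exaggeration is sec²φ; hence true area = (apparent area) · cos²φ.
True area of drainage basin: 210000 × cos²(71.8°) = 210000 × 0.09755 = 20490 km².
True area of lake: 340000 × cos²(35.9°) = 340000 × 0.6562 = 223100 km².
Ratio = 20490 / 223100 ≈ 0.0918.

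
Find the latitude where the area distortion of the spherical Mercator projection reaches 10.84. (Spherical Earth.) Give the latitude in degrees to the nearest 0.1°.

72.3°

Mercator areal scale is sec²φ.
sec²φ = 10.84  ⇒  cos²φ = 0.09225  ⇒  cos φ = 0.3037.
φ = arccos(0.3037) ≈ 72.3°.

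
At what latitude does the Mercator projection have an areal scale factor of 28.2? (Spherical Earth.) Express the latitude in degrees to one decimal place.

Mercator areal scale is sec²φ.
sec²φ = 28.2  ⇒  cos²φ = 0.03546  ⇒  cos φ = 0.1883.
φ = arccos(0.1883) ≈ 79.1°.

79.1°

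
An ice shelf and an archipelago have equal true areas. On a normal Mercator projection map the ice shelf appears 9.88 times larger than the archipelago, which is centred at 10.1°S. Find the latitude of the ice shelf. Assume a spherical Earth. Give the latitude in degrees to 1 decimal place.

On Mercator, (apparent₁)/(apparent₂) = sec²φ₁ / sec²φ₂ when true areas are equal.
cos²φ₂ / cos²φ₁ = 9.88  ⇒  cos φ₁ = cos 10.1° / √9.88 = 0.9845/3.143 = 0.3132.
φ₁ = arccos(0.3132) ≈ 71.7°.

71.7°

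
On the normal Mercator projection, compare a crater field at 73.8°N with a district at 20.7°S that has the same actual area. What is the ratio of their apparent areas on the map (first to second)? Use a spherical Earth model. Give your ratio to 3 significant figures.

11.2

On Mercator, area is exaggerated by sec²φ = 1/cos²φ.
At 73.8°: sec²(73.8°) = 1/0.2790² = 12.85.
At 20.7°: sec²(20.7°) = 1/0.9354² = 1.143.
Ratio = 12.85/1.143 = cos²(20.7°)/cos²(73.8°) ≈ 11.2.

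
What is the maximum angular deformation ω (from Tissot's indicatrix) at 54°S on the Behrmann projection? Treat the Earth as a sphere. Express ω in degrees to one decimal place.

Behrmann is a cylindrical equal-area projection with standard parallels at ±30°. Cylindrical equal-area (φ₀ = 30°): h = cos φ / cos 30° along meridians, k = cos 30° / cos φ along parallels; h·k = 1.
At 54°: h = 0.6787, k = 1.473; principal scales a = 1.473, b = 0.6787.
sin(ω/2) = (a − b)/(a + b) = 0.7947/2.152 = 0.3692, so ω = 2 arcsin(0.3692) ≈ 43.3°.

43.3°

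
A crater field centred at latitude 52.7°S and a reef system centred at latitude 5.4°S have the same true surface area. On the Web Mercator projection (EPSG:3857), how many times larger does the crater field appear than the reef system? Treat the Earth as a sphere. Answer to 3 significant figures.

2.70

Mercator areal scale is sec²φ.
At 52.7°: sec²(52.7°) = 1/0.6060² = 2.723.
At 5.4°: sec²(5.4°) = 1/0.9956² = 1.009.
Ratio = 2.723/1.009 = cos²(5.4°)/cos²(52.7°) ≈ 2.70.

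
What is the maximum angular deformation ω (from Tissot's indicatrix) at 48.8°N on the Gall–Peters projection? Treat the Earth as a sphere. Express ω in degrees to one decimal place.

The Gall–Peters projection is cylindrical equal-area with φ₀ = 45°. Cylindrical equal-area (φ₀ = 45°): h = cos φ / cos 45° along meridians, k = cos 45° / cos φ along parallels; h·k = 1.
At 48.8°: h = 0.9315, k = 1.074; principal scales a = 1.074, b = 0.9315.
sin(ω/2) = (a − b)/(a + b) = 0.1420/2.005 = 0.07081, so ω = 2 arcsin(0.07081) ≈ 8.1°.

8.1°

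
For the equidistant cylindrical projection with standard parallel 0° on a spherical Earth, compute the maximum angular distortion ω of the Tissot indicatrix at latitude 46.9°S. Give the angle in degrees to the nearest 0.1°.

21.7°

For the equirectangular projection with φ₀ = 0 (plate carrée), h = 1 along meridians and k = sec φ along parallels.
At 46.9°: h = 1.000, k = 1.464; principal scales a = 1.464, b = 1.000.
sin(ω/2) = (a − b)/(a + b) = 0.4635/2.464 = 0.1882, so ω = 2 arcsin(0.1882) ≈ 21.7°.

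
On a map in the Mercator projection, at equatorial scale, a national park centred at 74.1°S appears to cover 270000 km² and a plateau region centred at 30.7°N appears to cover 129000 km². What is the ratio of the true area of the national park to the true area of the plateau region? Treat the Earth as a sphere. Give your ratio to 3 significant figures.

0.212

Since Mercator area scale is 1/cos²φ, the true area equals the apparent area multiplied by cos²φ.
True area of national park: 270000 × cos²(74.1°) = 270000 × 0.07505 = 20260 km².
True area of plateau region: 129000 × cos²(30.7°) = 129000 × 0.7393 = 95380 km².
Ratio = 20260 / 95380 ≈ 0.212.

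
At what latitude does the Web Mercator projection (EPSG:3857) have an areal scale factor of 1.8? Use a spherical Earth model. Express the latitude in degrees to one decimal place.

41.8°

Mercator areal scale is sec²φ.
sec²φ = 1.8  ⇒  cos²φ = 0.5556  ⇒  cos φ = 0.7454.
φ = arccos(0.7454) ≈ 41.8°.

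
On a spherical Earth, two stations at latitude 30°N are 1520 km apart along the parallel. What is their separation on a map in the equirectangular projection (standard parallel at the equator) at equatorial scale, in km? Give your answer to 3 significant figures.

1760 km

For the equirectangular projection with φ₀ = 0 (plate carrée), h = 1 along meridians and k = sec φ along parallels.
Along the parallel, k = sec 30° = 1/0.8660 = 1.155.
Map distance = 1520 × 1.155 ≈ 1760 km.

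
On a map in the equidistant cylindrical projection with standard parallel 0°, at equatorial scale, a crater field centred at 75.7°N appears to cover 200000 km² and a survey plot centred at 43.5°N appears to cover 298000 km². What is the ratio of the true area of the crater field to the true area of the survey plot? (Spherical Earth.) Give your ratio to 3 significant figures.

0.229

On the plate carrée, areal scale = h·k = 1 × sec φ, so true area = apparent × cos φ.
True area of crater field: 200000 × cos(75.7°) = 200000 × 0.2470 = 49400 km².
True area of survey plot: 298000 × cos(43.5°) = 298000 × 0.7254 = 216200 km².
Ratio = 49400 / 216200 ≈ 0.229.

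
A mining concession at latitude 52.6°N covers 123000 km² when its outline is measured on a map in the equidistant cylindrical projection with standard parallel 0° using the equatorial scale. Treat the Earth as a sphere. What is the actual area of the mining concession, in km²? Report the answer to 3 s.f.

74700 km²

In the plate carrée (x = Rλ, y = Rφ), meridians are true-scale (h = 1) and parallels are stretched by k = sec φ.
Areal scale = h·k = 1 × sec φ; at 52.6°, h = 1.000, k = 1.646, so h·k = 1.646.
True area = apparent / (areal scale) = 123000 / 1.646 ≈ 74700 km².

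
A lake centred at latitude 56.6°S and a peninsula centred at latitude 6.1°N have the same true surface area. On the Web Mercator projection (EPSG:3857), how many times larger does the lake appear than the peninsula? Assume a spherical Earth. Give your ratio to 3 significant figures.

On Mercator, area is exaggerated by sec²φ = 1/cos²φ.
At 56.6°: sec²(56.6°) = 1/0.5505² = 3.300.
At 6.1°: sec²(6.1°) = 1/0.9943² = 1.011.
Ratio = 3.300/1.011 = cos²(6.1°)/cos²(56.6°) ≈ 3.26.

3.26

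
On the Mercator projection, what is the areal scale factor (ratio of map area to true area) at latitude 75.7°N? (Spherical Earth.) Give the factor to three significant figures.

16.4

For Mercator, h = k = sec φ (a conformal cylindrical projection has a single point scale, 1/cos φ).
Areal scale = k² = sec²φ = 1/cos²(75.7°) = 1/0.2470² = 16.39.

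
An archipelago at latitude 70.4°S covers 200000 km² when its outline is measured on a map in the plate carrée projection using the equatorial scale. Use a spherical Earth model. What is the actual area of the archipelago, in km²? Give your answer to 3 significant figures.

67100 km²

In the plate carrée (x = Rλ, y = Rφ), meridians are true-scale (h = 1) and parallels are stretched by k = sec φ.
Areal scale = h·k = 1 × sec φ; at 70.4°, h = 1.000, k = 2.981, so h·k = 2.981.
True area = apparent / (areal scale) = 200000 / 2.981 ≈ 67100 km².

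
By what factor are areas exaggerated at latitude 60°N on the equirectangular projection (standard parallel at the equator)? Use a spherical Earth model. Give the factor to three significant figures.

2.00

In the plate carrée (x = Rλ, y = Rφ), meridians are true-scale (h = 1) and parallels are stretched by k = sec φ.
Areal scale = h·k = 1 × sec φ; at 60°, h = 1.000, k = 2.000, so h·k = 2.000.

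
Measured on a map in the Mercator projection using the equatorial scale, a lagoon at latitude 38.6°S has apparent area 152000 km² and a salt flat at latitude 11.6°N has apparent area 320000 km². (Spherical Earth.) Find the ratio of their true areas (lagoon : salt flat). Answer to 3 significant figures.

On Mercator the areal scale is sec²φ, so true area = apparent × cos²φ.
True area of lagoon: 152000 × cos²(38.6°) = 152000 × 0.6108 = 92840 km².
True area of salt flat: 320000 × cos²(11.6°) = 320000 × 0.9596 = 307100 km².
Ratio = 92840 / 307100 ≈ 0.302.

0.302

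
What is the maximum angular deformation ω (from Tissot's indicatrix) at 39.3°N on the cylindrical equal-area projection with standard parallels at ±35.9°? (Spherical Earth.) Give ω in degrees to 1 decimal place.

5.2°

Cylindrical equal-area (φ₀ = 35.9°): h = cos φ / cos 35.9° along meridians, k = cos 35.9° / cos φ along parallels; h·k = 1.
At 39.3°: h = 0.9553, k = 1.047; principal scales a = 1.047, b = 0.9553.
sin(ω/2) = (a − b)/(a + b) = 0.09147/2.002 = 0.04569, so ω = 2 arcsin(0.04569) ≈ 5.2°.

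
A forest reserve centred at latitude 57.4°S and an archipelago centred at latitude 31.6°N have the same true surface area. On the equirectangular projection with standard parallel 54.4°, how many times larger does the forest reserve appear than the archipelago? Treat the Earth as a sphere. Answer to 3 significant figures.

1.58

In the equirectangular projection with standard parallel φ₀ = 54.4° (x = Rλ cos φ₀, y = Rφ), meridians are true-scale (h = 1) and the parallel scale is k = cos φ₀ / cos φ.
Areal scale at 57.4°: h·k = 1.000 × 1.080 = 1.080.
Areal scale at 31.6°: h·k = 1.000 × 0.6835 = 0.6835.
Ratio = 1.080/0.6835 ≈ 1.58.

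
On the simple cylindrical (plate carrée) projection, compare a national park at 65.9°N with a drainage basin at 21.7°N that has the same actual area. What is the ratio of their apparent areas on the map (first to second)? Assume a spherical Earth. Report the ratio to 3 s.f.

2.28

In the plate carrée (x = Rλ, y = Rφ), meridians are true-scale (h = 1) and parallels are stretched by k = sec φ.
Areal scale at 65.9°: h·k = 1.000 × 2.449 = 2.449.
Areal scale at 21.7°: h·k = 1.000 × 1.076 = 1.076.
Ratio = 2.449/1.076 ≈ 2.28.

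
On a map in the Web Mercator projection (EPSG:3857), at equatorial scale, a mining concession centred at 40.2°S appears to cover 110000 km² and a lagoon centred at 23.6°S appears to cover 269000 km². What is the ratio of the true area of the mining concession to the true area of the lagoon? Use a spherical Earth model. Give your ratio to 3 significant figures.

0.284

Since Mercator area scale is 1/cos²φ, the true area equals the apparent area multiplied by cos²φ.
True area of mining concession: 110000 × cos²(40.2°) = 110000 × 0.5834 = 64170 km².
True area of lagoon: 269000 × cos²(23.6°) = 269000 × 0.8397 = 225900 km².
Ratio = 64170 / 225900 ≈ 0.284.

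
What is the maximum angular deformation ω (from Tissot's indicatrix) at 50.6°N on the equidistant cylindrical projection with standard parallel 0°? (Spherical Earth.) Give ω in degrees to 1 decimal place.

For the equirectangular projection with φ₀ = 0 (plate carrée), h = 1 along meridians and k = sec φ along parallels.
At 50.6°: h = 1.000, k = 1.575; principal scales a = 1.575, b = 1.000.
sin(ω/2) = (a − b)/(a + b) = 0.5755/2.575 = 0.2234, so ω = 2 arcsin(0.2234) ≈ 25.8°.

25.8°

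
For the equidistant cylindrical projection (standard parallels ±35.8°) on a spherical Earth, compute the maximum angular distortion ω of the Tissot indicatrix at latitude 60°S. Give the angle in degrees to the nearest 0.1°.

The equidistant cylindrical projection with φ₀ = 35.8° has h = 1 (meridians true) and k = cos φ₀ / cos φ along parallels.
At 60°: h = 1.000, k = 1.622; principal scales a = 1.622, b = 1.000.
sin(ω/2) = (a − b)/(a + b) = 0.6221/2.622 = 0.2373, so ω = 2 arcsin(0.2373) ≈ 27.4°.

27.4°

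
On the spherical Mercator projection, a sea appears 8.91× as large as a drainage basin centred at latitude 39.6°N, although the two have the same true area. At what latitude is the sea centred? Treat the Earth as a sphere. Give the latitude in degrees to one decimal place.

On Mercator, (apparent₁)/(apparent₂) = sec²φ₁ / sec²φ₂ when true areas are equal.
cos²φ₂ / cos²φ₁ = 8.91  ⇒  cos φ₁ = cos 39.6° / √8.91 = 0.7705/2.985 = 0.2581.
φ₁ = arccos(0.2581) ≈ 75.0°.

75.0°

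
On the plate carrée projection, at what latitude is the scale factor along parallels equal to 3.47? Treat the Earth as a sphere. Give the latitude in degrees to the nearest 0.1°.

73.3°

Plate carrée: h = 1, k = sec φ along parallels.
sec φ = 3.47  ⇒  cos φ = 0.2882  ⇒  φ ≈ 73.3°.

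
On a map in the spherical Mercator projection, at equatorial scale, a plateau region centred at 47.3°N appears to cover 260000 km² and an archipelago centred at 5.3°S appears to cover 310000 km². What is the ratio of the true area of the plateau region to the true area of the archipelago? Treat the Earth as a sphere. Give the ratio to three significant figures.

0.389

Mercator's areal exaggeration is sec²φ; hence true area = (apparent area) · cos²φ.
True area of plateau region: 260000 × cos²(47.3°) = 260000 × 0.4599 = 119600 km².
True area of archipelago: 310000 × cos²(5.3°) = 310000 × 0.9915 = 307400 km².
Ratio = 119600 / 307400 ≈ 0.389.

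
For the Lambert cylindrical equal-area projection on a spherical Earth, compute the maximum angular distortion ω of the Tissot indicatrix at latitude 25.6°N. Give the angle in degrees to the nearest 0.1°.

11.8°

The Lambert cylindrical equal-area projection is the cylindrical equal-area projection with its standard parallel at the equator (φ₀ = 0). A cylindrical equal-area projection with standard parallel φ₀ has meridian scale h = cos φ / cos φ₀ and parallel scale k = cos φ₀ / cos φ (so areas are preserved, h·k = 1).
At 25.6°: h = 0.9018, k = 1.109; principal scales a = 1.109, b = 0.9018.
sin(ω/2) = (a − b)/(a + b) = 0.2070/2.011 = 0.1030, so ω = 2 arcsin(0.1030) ≈ 11.8°.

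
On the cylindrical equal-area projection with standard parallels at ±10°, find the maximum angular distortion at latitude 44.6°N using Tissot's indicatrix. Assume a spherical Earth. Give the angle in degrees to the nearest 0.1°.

36.5°

Cylindrical equal-area (φ₀ = 10°): h = cos φ / cos 10° along meridians, k = cos 10° / cos φ along parallels; h·k = 1.
At 44.6°: h = 0.7230, k = 1.383; principal scales a = 1.383, b = 0.7230.
sin(ω/2) = (a − b)/(a + b) = 0.6601/2.106 = 0.3134, so ω = 2 arcsin(0.3134) ≈ 36.5°.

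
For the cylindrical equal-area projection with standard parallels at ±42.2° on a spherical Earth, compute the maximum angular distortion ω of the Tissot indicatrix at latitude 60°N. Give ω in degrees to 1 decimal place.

43.9°

Cylindrical equal-area (φ₀ = 42.2°): h = cos φ / cos 42.2° along meridians, k = cos 42.2° / cos φ along parallels; h·k = 1.
At 60°: h = 0.6749, k = 1.482; principal scales a = 1.482, b = 0.6749.
sin(ω/2) = (a − b)/(a + b) = 0.8067/2.157 = 0.3741, so ω = 2 arcsin(0.3741) ≈ 43.9°.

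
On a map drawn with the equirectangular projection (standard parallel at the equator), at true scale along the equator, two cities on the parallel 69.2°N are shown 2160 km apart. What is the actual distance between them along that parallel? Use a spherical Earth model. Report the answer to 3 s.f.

Plate carrée maps x = Rλ, y = Rφ. The meridian scale is h = 1 and the parallel scale is k = 1/cos φ = sec φ.
Along the parallel at 69.2°, map distances are exaggerated by k = sec 69.2° = 2.816.
True distance = 2160 / 2.816 = 2160 × cos 69.2° ≈ 767 km.

767 km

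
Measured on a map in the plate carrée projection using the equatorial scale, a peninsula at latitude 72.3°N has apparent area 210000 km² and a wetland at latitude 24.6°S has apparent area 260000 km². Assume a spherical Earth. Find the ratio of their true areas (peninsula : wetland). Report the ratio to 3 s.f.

Plate carrée has h = 1 and k = sec φ, giving areal scale sec φ; true area = (apparent area) · cos φ.
True area of peninsula: 210000 × cos(72.3°) = 210000 × 0.3040 = 63850 km².
True area of wetland: 260000 × cos(24.6°) = 260000 × 0.9092 = 236400 km².
Ratio = 63850 / 236400 ≈ 0.270.

0.270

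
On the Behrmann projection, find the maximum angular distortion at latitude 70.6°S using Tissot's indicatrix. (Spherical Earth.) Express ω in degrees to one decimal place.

96.1°

Behrmann is a cylindrical equal-area projection with standard parallels at ±30°. Cylindrical equal-area (φ₀ = 30°): h = cos φ / cos 30° along meridians, k = cos 30° / cos φ along parallels; h·k = 1.
At 70.6°: h = 0.3835, k = 2.607; principal scales a = 2.607, b = 0.3835.
sin(ω/2) = (a − b)/(a + b) = 2.224/2.991 = 0.7435, so ω = 2 arcsin(0.7435) ≈ 96.1°.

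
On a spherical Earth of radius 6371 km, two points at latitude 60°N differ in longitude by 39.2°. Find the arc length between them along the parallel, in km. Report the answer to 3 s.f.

2180 km

Arc length along a parallel = R cos φ · Δλ (with Δλ in radians).
= 6371 × cos 60° × (39.2° × π/180) = 6371 × 0.5000 × 0.6842 ≈ 2180 km.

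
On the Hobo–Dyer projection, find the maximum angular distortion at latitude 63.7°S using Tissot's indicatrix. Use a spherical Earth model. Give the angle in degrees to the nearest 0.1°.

63.3°

Hobo–Dyer is a cylindrical equal-area projection with standard parallels at ±37.5°. Cylindrical equal-area (φ₀ = 37.5°): h = cos φ / cos 37.5° along meridians, k = cos 37.5° / cos φ along parallels; h·k = 1.
At 63.7°: h = 0.5585, k = 1.791; principal scales a = 1.791, b = 0.5585.
sin(ω/2) = (a − b)/(a + b) = 1.232/2.349 = 0.5245, so ω = 2 arcsin(0.5245) ≈ 63.3°.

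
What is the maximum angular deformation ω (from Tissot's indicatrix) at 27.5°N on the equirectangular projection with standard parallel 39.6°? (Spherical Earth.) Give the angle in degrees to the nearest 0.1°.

8.1°

With standard parallel φ₀ = 39.6°, the equirectangular projection gives x = Rλ cos φ₀, y = Rφ, so h = 1 and k = cos 39.6° / cos φ.
At 27.5°: h = 1.000, k = 0.8687; principal scales a = 1.000, b = 0.8687.
sin(ω/2) = (a − b)/(a + b) = 0.1313/1.869 = 0.07028, so ω = 2 arcsin(0.07028) ≈ 8.1°.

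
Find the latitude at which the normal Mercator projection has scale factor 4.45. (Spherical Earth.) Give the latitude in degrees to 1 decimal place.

77.0°

Mercator scale is k = sec φ = 1/cos φ.
1/cos φ = 4.45  ⇒  cos φ = 0.2247  ⇒  φ = arccos(0.2247) ≈ 77.0°.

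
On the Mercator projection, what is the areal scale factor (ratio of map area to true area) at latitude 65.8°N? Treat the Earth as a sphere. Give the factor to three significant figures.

5.95

Mercator is conformal, so the point scale is isotropic: h = k = sec φ = 1/cos φ.
Areal scale = k² = sec²φ = 1/cos²(65.8°) = 1/0.4099² = 5.951.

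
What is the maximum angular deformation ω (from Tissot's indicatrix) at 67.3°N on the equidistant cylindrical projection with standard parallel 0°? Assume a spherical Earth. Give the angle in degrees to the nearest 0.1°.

52.6°

In the plate carrée (x = Rλ, y = Rφ), meridians are true-scale (h = 1) and parallels are stretched by k = sec φ.
At 67.3°: h = 1.000, k = 2.591; principal scales a = 2.591, b = 1.000.
sin(ω/2) = (a − b)/(a + b) = 1.591/3.591 = 0.4431, so ω = 2 arcsin(0.4431) ≈ 52.6°.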